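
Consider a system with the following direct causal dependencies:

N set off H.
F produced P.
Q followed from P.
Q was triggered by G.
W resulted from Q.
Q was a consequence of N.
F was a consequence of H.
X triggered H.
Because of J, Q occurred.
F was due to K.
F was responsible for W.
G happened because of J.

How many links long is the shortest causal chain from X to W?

Shortest chain: X → H → F → W.

3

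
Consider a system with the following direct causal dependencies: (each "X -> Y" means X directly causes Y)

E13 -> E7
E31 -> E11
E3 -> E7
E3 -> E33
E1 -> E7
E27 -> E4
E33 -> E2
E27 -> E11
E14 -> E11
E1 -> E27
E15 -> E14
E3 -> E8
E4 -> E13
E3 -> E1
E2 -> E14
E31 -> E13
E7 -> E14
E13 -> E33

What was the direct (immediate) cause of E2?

Upstream contributors include E3, E1, E27, E31, E4, E13, but only E33 feeds directly into E2.

E33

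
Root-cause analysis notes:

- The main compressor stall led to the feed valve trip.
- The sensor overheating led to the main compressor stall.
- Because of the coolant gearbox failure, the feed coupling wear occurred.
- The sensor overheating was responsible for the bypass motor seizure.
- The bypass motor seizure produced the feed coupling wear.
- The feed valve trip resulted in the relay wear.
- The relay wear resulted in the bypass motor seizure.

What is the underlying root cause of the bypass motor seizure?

Tracing upstream from the bypass motor seizure: the bypass motor seizure ← the sensor overheating.
The sensor overheating has no stated cause, so it is the root.

the sensor overheating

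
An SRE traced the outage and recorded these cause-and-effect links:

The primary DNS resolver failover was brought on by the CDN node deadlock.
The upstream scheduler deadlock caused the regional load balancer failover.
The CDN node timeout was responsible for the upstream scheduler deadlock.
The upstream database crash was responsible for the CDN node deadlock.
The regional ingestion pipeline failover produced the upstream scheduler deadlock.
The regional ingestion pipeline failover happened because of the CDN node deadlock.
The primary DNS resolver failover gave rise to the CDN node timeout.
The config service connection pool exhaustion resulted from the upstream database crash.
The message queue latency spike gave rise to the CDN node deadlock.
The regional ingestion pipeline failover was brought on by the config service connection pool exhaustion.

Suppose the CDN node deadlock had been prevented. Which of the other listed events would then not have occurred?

Downstream of the CDN node deadlock: the primary DNS resolver failover, the CDN node timeout, the regional ingestion pipeline failover, the upstream scheduler deadlock, the regional load balancer failover.
Of those, still caused via another path: the regional ingestion pipeline failover, the upstream scheduler deadlock, the regional load balancer failover.
The remainder have no surviving cause.

the CDN node timeout, the primary DNS resolver failover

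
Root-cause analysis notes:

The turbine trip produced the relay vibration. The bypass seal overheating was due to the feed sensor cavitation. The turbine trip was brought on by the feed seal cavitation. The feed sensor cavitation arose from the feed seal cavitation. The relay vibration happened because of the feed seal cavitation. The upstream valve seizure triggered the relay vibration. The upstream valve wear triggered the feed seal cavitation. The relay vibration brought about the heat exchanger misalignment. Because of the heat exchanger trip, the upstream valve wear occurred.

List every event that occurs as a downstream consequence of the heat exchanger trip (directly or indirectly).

Direct effects: the upstream valve wear.
2 steps out: the feed seal cavitation.
3 steps out: the feed sensor cavitation, the turbine trip, the relay vibration.
4 steps out: the heat exchanger misalignment, the bypass seal overheating.
Not reachable from it: the upstream valve seizure.

the bypass seal overheating, the feed seal cavitation, the feed sensor cavitation, the heat exchanger misalignment, the relay vibration, the turbine trip, the upstream valve wear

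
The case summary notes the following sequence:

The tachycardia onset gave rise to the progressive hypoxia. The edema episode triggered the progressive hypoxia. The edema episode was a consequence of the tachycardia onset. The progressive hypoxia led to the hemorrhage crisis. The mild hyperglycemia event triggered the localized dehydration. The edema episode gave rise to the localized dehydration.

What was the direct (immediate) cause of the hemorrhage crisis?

the progressive hypoxia

Upstream contributors include the tachycardia onset, the edema episode, but only the progressive hypoxia feeds directly into the hemorrhage crisis.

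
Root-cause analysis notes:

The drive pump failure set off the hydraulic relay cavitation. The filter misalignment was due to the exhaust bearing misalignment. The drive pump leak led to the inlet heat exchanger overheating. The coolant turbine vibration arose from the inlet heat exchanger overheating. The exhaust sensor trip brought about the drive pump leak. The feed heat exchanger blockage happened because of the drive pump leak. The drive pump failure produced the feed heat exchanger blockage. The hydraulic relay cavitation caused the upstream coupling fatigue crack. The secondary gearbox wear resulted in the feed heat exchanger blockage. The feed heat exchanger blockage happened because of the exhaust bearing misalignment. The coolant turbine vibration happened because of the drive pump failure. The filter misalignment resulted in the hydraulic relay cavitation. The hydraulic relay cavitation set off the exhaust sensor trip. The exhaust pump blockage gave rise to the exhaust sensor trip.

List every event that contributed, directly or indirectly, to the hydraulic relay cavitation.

the drive pump failure, the exhaust bearing misalignment, the filter misalignment

Immediate causes of the hydraulic relay cavitation: the drive pump failure, the filter misalignment.
Further upstream: the exhaust bearing misalignment.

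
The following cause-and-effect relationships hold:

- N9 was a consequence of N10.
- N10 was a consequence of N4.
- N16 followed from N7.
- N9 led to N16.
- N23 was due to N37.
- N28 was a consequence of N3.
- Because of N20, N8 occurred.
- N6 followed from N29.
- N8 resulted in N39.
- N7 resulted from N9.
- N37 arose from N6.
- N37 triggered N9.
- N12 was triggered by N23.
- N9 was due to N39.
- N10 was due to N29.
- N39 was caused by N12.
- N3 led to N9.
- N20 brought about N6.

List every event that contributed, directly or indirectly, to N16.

N10, N12, N20, N23, N29, N3, N37, N39, N4, N6, N7, N8, N9

Immediate causes of N16: N9, N7.
Further upstream: N4, N20, N3, N8, N29, N6, N10, N37, N23, N12, N39.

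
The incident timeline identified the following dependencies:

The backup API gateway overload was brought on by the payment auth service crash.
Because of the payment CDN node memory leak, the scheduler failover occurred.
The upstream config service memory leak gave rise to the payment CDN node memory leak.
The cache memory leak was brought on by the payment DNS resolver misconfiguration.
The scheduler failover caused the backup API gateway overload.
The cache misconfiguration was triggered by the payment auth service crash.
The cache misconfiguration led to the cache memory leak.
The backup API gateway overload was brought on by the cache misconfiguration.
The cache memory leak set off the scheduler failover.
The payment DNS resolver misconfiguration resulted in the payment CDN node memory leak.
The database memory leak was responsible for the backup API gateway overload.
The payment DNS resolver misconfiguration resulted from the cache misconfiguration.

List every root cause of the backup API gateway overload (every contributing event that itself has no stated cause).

Tracing upstream from the backup API gateway overload: the backup API gateway overload ← the scheduler failover ← the payment CDN node memory leak ← the upstream config service memory leak.
A separate upstream branch: the backup API gateway overload ← the payment auth service crash.
A separate upstream branch: the backup API gateway overload ← the database memory leak.
Each of those chain origins has no stated cause.

the database memory leak, the payment auth service crash, the upstream config service memory leak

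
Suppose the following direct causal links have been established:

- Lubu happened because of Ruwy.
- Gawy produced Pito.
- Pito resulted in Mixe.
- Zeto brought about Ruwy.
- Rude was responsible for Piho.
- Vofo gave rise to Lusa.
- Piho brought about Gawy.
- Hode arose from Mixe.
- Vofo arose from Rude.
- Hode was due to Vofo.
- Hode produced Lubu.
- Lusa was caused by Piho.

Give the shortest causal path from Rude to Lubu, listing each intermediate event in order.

Rude → Vofo
Vofo → Hode
Hode → Lubu
Length: 3 steps.

Rude → Vofo → Hode → Lubu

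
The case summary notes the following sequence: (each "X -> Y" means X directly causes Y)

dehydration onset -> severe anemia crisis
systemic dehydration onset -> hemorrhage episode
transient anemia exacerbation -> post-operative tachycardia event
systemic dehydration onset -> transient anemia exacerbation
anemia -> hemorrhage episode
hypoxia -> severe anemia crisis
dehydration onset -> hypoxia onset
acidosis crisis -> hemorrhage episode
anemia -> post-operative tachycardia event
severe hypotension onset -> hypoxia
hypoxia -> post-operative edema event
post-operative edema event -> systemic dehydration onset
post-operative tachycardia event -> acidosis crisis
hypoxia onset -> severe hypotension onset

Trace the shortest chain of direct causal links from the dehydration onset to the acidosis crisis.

the dehydration onset → the hypoxia onset
the hypoxia onset → the severe hypotension onset
the severe hypotension onset → the hypoxia
the hypoxia → the post-operative edema event
the post-operative edema event → the systemic dehydration onset
the systemic dehydration onset → the transient anemia exacerbation
the transient anemia exacerbation → the post-operative tachycardia event
the post-operative tachycardia event → the acidosis crisis
Length: 8 steps.

the dehydration onset → the hypoxia onset → the severe hypotension onset → the hypoxia → the post-operative edema event → the systemic dehydration onset → the transient anemia exacerbation → the post-operative tachycardia event → the acidosis crisis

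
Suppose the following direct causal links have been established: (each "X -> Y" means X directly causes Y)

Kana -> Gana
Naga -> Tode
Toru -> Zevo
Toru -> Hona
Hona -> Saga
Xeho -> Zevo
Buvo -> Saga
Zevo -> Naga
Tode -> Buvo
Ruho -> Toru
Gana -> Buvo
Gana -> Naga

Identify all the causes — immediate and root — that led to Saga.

Immediate causes of Saga: Buvo, Hona.
Further upstream: Ruho, Kana, Toru, Xeho, Zevo, Gana, Naga, Tode.

Buvo, Gana, Hona, Kana, Naga, Ruho, Tode, Toru, Xeho, Zevo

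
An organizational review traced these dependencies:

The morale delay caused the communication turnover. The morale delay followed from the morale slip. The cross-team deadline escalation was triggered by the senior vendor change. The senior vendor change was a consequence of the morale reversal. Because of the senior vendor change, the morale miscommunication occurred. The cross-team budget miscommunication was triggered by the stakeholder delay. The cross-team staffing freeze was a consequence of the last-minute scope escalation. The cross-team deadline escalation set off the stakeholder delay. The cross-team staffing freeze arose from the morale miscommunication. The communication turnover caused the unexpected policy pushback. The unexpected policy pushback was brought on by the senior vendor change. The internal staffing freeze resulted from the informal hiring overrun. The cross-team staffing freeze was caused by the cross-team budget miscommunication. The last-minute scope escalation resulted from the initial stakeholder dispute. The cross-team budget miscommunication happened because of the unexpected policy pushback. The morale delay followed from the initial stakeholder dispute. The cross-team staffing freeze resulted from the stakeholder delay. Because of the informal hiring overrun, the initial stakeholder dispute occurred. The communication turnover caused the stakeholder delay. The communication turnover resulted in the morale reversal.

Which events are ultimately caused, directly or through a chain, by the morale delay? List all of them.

Direct effects: the communication turnover.
2 steps out: the morale reversal, the unexpected policy pushback, the stakeholder delay.
3 steps out: the senior vendor change, the cross-team budget miscommunication, the cross-team staffing freeze.
4 steps out: the morale miscommunication, the cross-team deadline escalation.
Not reachable from it: the morale slip, the informal hiring overrun, the internal staffing freeze, the initial stakeholder dispute, the last-minute scope escalation.

the communication turnover, the cross-team budget miscommunication, the cross-team deadline escalation, the cross-team staffing freeze, the morale miscommunication, the morale reversal, the senior vendor change, the stakeholder delay, the unexpected policy pushback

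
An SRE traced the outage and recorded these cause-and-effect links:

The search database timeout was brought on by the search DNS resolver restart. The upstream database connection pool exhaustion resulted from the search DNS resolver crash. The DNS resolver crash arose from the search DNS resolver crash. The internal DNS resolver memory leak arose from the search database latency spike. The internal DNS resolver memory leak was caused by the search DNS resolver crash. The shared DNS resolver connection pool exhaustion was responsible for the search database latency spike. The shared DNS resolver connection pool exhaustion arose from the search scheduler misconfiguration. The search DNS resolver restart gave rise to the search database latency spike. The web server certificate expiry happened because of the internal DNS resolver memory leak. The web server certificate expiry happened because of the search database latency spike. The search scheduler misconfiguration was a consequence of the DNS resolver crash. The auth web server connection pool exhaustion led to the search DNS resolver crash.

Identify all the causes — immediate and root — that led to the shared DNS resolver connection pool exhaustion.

Immediate cause of the shared DNS resolver connection pool exhaustion: the search scheduler misconfiguration.
Further upstream: the auth web server connection pool exhaustion, the search DNS resolver crash, the DNS resolver crash.

the DNS resolver crash, the auth web server connection pool exhaustion, the search DNS resolver crash, the search scheduler misconfiguration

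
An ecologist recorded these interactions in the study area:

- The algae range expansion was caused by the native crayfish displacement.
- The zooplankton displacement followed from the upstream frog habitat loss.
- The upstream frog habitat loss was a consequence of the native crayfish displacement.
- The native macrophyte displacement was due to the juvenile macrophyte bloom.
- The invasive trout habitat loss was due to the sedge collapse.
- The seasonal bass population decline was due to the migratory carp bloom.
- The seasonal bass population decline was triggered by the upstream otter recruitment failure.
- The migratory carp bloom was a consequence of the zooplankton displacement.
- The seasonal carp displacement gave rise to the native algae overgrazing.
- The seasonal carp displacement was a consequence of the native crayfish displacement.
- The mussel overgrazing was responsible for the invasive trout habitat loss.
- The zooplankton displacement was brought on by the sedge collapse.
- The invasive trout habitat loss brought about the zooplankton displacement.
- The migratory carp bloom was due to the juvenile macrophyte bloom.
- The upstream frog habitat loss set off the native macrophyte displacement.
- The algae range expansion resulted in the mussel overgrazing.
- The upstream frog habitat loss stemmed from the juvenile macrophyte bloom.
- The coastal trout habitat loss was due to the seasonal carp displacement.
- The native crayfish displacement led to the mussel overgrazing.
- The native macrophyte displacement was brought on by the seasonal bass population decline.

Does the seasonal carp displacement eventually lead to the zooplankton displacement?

No

The seasonal carp displacement leads to the native algae overgrazing, the coastal trout habitat loss; the zooplankton displacement is not among them.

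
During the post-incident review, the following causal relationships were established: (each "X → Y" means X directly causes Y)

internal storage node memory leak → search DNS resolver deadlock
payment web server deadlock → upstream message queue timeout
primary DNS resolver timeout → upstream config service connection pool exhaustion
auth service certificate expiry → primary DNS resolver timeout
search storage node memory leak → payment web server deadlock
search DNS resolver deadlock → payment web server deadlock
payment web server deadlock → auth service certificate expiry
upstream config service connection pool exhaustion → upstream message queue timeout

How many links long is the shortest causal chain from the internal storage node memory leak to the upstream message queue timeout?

Shortest chain: the internal storage node memory leak → the search DNS resolver deadlock → the payment web server deadlock → the upstream message queue timeout.

3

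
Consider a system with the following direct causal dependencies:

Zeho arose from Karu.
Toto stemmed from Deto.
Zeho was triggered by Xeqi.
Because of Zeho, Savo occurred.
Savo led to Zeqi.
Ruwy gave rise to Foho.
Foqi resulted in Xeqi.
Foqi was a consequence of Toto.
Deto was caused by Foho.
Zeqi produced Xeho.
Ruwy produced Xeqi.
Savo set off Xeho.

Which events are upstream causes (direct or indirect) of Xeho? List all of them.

Immediate causes of Xeho: Savo, Zeqi.
Further upstream: Ruwy, Foho, Deto, Toto, Foqi, Xeqi, Zeho, Karu.

Deto, Foho, Foqi, Karu, Ruwy, Savo, Toto, Xeqi, Zeho, Zeqi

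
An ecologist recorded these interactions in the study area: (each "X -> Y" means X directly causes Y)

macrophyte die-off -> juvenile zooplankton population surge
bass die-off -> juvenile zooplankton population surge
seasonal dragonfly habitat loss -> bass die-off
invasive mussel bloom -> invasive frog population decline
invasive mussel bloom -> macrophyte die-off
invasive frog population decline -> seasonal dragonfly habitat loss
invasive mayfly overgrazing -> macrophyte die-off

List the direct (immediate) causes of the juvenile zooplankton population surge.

Upstream contributors include the invasive mussel bloom, the invasive frog population decline, the seasonal dragonfly habitat loss, the invasive mayfly overgrazing, but only the bass die-off, the macrophyte die-off feed directly into the juvenile zooplankton population surge.

the bass die-off, the macrophyte die-off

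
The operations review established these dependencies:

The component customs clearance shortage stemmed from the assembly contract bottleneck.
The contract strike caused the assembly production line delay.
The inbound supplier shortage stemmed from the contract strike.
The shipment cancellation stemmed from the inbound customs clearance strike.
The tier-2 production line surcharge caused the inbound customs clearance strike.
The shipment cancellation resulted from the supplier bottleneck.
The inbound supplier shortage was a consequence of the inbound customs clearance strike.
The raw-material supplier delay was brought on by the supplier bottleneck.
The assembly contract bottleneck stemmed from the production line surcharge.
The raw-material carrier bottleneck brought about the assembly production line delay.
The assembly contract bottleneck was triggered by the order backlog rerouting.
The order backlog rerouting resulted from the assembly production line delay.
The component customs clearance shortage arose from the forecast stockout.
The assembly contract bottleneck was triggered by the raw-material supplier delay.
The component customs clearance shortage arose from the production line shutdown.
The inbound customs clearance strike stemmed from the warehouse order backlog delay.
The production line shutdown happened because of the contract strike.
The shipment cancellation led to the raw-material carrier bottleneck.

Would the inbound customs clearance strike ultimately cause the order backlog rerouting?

Yes

There is a causal chain: the inbound customs clearance strike → the shipment cancellation → the raw-material carrier bottleneck → the assembly production line delay → the order backlog rerouting.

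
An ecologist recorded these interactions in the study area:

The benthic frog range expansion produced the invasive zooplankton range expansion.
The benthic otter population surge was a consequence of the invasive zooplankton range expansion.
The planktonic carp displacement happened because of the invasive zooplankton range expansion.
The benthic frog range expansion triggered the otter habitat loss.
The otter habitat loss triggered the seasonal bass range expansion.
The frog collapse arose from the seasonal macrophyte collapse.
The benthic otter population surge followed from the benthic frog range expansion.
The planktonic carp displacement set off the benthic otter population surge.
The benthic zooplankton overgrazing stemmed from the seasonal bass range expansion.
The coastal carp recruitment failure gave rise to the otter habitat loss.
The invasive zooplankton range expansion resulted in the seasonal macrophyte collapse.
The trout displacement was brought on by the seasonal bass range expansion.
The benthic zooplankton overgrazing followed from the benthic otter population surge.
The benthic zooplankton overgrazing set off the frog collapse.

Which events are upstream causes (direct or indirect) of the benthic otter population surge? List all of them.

the benthic frog range expansion, the invasive zooplankton range expansion, the planktonic carp displacement

Immediate causes of the benthic otter population surge: the benthic frog range expansion, the invasive zooplankton range expansion, the planktonic carp displacement.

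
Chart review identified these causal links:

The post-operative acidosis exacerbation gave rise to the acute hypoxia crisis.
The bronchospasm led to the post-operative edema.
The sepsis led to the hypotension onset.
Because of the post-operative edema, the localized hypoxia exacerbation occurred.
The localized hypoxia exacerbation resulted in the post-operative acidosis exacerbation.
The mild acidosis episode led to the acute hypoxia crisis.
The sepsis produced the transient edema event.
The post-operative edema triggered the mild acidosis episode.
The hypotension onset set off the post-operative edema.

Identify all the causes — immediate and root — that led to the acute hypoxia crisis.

the bronchospasm, the hypotension onset, the localized hypoxia exacerbation, the mild acidosis episode, the post-operative acidosis exacerbation, the post-operative edema, the sepsis

Immediate causes of the acute hypoxia crisis: the post-operative acidosis exacerbation, the mild acidosis episode.
Further upstream: the sepsis, the hypotension onset, the post-operative edema, the localized hypoxia exacerbation, the bronchospasm.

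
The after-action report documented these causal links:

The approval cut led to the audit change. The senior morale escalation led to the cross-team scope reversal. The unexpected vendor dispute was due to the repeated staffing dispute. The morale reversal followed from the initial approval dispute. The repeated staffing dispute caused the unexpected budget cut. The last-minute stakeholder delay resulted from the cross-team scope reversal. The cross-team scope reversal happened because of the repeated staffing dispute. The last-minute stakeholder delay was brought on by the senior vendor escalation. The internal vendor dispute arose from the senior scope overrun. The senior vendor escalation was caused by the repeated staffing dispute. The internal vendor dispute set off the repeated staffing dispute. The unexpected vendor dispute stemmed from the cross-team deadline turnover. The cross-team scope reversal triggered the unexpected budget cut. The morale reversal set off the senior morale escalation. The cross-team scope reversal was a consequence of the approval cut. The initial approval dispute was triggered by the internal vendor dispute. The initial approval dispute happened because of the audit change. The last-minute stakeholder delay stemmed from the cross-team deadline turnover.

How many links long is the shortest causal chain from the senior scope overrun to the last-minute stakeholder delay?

Shortest chain: the senior scope overrun → the internal vendor dispute → the repeated staffing dispute → the senior vendor escalation → the last-minute stakeholder delay.

4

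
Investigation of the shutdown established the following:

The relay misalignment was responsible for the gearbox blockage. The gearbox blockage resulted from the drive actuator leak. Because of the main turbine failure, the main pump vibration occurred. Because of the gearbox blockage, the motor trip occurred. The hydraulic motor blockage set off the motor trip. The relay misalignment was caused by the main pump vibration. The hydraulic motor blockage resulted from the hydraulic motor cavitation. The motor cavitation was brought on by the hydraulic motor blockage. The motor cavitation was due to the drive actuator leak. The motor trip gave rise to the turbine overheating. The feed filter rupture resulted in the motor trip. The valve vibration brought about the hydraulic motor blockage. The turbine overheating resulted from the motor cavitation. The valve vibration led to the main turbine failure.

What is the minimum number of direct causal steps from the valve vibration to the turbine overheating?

3

Shortest chain: the valve vibration → the hydraulic motor blockage → the motor cavitation → the turbine overheating.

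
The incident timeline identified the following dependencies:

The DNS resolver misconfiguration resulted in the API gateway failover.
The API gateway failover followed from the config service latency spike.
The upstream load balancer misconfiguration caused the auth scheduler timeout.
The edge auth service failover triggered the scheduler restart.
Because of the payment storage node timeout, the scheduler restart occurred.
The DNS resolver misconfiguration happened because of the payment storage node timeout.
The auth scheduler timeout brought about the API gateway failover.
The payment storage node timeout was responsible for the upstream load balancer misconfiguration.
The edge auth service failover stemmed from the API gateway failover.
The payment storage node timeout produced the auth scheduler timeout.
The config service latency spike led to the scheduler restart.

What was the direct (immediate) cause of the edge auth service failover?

the API gateway failover

Upstream contributors include the payment storage node timeout, the upstream load balancer misconfiguration, the auth scheduler timeout, the DNS resolver misconfiguration, the config service latency spike, but only the API gateway failover feeds directly into the edge auth service failover.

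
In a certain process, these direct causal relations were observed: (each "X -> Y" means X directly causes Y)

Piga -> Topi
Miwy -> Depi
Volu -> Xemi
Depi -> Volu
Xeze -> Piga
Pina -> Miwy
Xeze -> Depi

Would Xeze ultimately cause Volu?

Yes

There is a causal chain: Xeze → Depi → Volu.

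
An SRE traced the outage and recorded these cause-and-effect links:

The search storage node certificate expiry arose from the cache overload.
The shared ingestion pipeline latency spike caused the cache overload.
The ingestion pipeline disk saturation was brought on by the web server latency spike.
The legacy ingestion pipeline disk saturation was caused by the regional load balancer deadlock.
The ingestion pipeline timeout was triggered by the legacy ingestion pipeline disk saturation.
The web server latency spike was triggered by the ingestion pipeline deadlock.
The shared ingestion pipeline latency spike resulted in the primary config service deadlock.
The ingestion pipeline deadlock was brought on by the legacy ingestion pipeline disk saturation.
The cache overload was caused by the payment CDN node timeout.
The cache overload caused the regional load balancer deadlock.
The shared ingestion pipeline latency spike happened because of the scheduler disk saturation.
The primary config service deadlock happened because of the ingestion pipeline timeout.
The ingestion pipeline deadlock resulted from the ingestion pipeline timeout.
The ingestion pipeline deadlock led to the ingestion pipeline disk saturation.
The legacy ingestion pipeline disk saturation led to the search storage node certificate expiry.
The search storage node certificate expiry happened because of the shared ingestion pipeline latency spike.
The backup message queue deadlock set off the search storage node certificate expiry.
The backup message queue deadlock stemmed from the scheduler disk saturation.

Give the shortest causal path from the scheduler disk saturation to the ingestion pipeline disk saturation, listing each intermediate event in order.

the scheduler disk saturation → the shared ingestion pipeline latency spike
the shared ingestion pipeline latency spike → the cache overload
the cache overload → the regional load balancer deadlock
the regional load balancer deadlock → the legacy ingestion pipeline disk saturation
the legacy ingestion pipeline disk saturation → the ingestion pipeline deadlock
the ingestion pipeline deadlock → the ingestion pipeline disk saturation
Length: 6 steps.

the scheduler disk saturation → the shared ingestion pipeline latency spike → the cache overload → the regional load balancer deadlock → the legacy ingestion pipeline disk saturation → the ingestion pipeline deadlock → the ingestion pipeline disk saturation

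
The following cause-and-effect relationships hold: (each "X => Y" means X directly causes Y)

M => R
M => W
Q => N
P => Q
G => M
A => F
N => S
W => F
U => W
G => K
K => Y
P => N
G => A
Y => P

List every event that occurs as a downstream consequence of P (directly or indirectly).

N, Q, S

Direct effects: Q, N.
2 steps out: S.
Not reachable from it: G, M, R, A, K, Y, W, F, U.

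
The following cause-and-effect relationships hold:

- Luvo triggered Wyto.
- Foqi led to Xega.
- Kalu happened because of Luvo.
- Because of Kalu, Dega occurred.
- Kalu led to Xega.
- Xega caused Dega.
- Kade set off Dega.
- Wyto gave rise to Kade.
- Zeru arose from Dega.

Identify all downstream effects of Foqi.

Direct effects: Xega.
2 steps out: Dega.
3 steps out: Zeru.
Not reachable from it: Luvo, Wyto, Kade, Kalu.

Dega, Xega, Zeru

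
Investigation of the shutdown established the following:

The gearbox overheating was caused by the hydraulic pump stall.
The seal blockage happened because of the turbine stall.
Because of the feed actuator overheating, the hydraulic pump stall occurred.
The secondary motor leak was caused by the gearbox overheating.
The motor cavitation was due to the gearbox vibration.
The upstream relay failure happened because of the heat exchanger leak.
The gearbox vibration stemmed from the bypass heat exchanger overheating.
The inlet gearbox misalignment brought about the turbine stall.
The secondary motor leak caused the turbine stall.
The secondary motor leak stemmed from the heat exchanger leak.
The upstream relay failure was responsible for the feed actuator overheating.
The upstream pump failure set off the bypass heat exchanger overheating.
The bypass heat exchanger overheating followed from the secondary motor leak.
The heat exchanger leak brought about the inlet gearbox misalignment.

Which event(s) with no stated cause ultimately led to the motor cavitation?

Tracing upstream from the motor cavitation: the motor cavitation ← the gearbox vibration ← the bypass heat exchanger overheating ← the secondary motor leak ← the heat exchanger leak.
A separate upstream branch: the motor cavitation ← the gearbox vibration ← the bypass heat exchanger overheating ← the upstream pump failure.
Each of those chain origins has no stated cause.

the heat exchanger leak, the upstream pump failure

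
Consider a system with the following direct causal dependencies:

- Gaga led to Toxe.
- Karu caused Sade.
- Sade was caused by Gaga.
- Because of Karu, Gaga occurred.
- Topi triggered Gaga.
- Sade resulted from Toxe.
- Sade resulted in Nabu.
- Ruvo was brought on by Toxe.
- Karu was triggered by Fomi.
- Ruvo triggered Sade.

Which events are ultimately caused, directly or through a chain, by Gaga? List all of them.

Nabu, Ruvo, Sade, Toxe

Direct effects: Toxe, Sade.
2 steps out: Ruvo, Nabu.
Not reachable from it: Fomi, Karu, Topi.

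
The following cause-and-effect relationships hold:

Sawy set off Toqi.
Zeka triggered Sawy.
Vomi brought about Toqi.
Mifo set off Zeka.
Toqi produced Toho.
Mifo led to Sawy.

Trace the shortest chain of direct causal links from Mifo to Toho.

Mifo → Sawy
Sawy → Toqi
Toqi → Toho
Length: 3 steps.

Mifo → Sawy → Toqi → Toho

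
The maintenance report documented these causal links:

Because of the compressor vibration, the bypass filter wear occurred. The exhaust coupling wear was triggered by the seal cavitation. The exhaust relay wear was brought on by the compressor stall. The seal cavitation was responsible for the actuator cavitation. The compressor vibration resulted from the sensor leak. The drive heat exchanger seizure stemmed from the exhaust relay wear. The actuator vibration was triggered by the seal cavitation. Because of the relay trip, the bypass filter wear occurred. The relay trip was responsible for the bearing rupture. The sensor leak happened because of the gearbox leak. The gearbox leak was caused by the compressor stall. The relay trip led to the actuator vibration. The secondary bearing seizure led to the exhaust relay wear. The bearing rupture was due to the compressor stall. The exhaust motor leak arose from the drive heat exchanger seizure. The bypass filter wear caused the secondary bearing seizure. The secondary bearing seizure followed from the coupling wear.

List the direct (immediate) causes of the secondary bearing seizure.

the bypass filter wear, the coupling wear

Upstream contributors include the compressor stall, the gearbox leak, the sensor leak, the relay trip, the compressor vibration, but only the bypass filter wear, the coupling wear feed directly into the secondary bearing seizure.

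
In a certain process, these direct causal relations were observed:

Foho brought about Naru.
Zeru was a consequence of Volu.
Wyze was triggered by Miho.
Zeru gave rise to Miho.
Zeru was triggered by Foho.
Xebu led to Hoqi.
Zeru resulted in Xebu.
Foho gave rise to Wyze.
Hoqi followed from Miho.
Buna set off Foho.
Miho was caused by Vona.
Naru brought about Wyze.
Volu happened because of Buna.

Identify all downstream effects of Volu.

Direct effects: Zeru.
2 steps out: Miho, Xebu.
3 steps out: Wyze, Hoqi.
Not reachable from it: Buna, Foho, Vona, Naru.

Hoqi, Miho, Wyze, Xebu, Zeru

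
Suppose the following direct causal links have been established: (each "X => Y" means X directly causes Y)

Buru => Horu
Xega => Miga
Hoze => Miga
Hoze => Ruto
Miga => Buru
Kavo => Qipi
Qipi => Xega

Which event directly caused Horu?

Upstream contributors include Hoze, Kavo, Qipi, Xega, Miga, but only Buru feeds directly into Horu.

Buru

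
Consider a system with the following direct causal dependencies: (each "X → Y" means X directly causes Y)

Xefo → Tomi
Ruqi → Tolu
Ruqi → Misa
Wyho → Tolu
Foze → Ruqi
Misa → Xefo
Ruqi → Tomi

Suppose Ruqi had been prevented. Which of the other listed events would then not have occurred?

Misa, Tomi, Xefo

Downstream of Ruqi: Misa, Xefo, Tolu, Tomi.
Of those, still caused via another path: Tolu.
The remainder have no surviving cause.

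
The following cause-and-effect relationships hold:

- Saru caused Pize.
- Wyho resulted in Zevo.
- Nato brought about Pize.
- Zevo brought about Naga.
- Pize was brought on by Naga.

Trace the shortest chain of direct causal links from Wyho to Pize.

Wyho → Zevo → Naga → Pize

Wyho → Zevo
Zevo → Naga
Naga → Pize
Length: 3 steps.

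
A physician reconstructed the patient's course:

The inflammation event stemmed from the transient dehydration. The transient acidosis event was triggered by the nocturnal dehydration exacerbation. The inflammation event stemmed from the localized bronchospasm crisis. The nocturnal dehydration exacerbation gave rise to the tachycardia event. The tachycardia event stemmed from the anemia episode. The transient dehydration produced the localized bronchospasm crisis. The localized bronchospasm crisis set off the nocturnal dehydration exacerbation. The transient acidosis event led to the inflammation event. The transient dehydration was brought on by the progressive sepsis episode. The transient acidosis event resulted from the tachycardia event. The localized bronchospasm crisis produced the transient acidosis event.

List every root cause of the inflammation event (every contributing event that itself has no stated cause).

the anemia episode, the progressive sepsis episode

Tracing upstream from the inflammation event: the inflammation event ← the transient dehydration ← the progressive sepsis episode.
A separate upstream branch: the inflammation event ← the transient acidosis event ← the tachycardia event ← the anemia episode.
Each of those chain origins has no stated cause.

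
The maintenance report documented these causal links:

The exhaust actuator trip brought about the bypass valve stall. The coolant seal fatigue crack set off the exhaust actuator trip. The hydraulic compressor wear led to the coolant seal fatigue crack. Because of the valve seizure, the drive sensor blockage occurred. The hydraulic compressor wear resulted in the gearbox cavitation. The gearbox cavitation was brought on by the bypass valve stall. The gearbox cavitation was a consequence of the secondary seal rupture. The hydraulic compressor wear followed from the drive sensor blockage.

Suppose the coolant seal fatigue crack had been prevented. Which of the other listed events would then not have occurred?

Downstream of the coolant seal fatigue crack: the exhaust actuator trip, the bypass valve stall, the gearbox cavitation.
Of those, still caused via another path: the gearbox cavitation.
The remainder have no surviving cause.

the bypass valve stall, the exhaust actuator trip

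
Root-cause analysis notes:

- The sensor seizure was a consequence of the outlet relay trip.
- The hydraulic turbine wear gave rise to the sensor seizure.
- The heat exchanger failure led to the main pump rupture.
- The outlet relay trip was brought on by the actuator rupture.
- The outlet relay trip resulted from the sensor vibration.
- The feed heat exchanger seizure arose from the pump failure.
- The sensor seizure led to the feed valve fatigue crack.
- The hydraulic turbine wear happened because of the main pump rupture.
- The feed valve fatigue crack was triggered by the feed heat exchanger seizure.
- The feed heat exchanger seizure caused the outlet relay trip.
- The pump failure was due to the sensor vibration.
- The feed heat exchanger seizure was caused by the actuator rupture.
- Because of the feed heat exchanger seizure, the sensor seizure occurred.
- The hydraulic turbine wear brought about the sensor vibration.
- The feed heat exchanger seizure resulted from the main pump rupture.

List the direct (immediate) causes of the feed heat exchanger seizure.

the actuator rupture, the main pump rupture, the pump failure

Upstream contributors include the heat exchanger failure, the hydraulic turbine wear, the sensor vibration, but only the actuator rupture, the main pump rupture, the pump failure feed directly into the feed heat exchanger seizure.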